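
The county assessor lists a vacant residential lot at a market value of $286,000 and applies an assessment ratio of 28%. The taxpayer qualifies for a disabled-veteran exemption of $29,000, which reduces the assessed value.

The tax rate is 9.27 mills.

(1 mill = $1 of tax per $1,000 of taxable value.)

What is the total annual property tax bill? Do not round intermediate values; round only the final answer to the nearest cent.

$473.51

Assessed value = $286,000 × 0.28 = $80,080
Taxable value = $80,080 − $29,000 = $51,080
Tax = $51,080 × 0.00927 = $473.5116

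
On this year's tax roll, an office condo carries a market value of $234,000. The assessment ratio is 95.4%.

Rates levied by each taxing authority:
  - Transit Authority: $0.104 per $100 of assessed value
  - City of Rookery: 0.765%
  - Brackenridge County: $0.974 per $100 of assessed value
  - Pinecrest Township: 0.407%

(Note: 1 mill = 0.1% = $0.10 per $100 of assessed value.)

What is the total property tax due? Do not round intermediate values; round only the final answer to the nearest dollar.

Assessed value = $234,000 × 0.954 = $223,236
Transit Authority: $223,236 × 0.00104 = $232.16544
City of Rookery: $223,236 × 0.00765 = $1,707.7554
Brackenridge County: $223,236 × 0.00974 = $2,174.31864
Pinecrest Township: $223,236 × 0.00407 = $908.57052
Total = $5,022.81

$5,023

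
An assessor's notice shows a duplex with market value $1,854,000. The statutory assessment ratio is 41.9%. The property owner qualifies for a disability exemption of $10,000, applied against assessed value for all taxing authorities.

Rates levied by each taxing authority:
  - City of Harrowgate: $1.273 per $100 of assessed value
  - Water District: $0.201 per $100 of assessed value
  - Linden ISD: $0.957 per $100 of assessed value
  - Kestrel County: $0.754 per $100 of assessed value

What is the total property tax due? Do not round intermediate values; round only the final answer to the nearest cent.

Assessed value = $1,854,000 × 0.419 = $776,826
Taxable value = $776,826 − $10,000 = $766,826
City of Harrowgate: $766,826 × 0.01273 = $9,761.69498
Water District: $766,826 × 0.00201 = $1,541.32026
Linden ISD: $766,826 × 0.00957 = $7,338.52482
Kestrel County: $766,826 × 0.00754 = $5,781.86804
Total = $9,761.69498 + $1,541.32026 + $7,338.52482 + $5,781.86804 = $24,423.4081

$24,423.41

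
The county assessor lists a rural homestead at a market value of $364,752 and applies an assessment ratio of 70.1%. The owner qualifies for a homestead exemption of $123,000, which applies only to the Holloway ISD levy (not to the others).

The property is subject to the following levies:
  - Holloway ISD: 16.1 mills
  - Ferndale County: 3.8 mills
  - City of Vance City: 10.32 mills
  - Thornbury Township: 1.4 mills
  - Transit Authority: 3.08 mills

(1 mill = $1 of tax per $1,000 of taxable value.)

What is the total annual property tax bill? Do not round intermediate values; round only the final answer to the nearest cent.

Assessed value = $364,752 × 0.701 = $255,691.152
Holloway ISD: ($255,691.152 − $123,000) × 0.0161 = $132,691.152 × 0.0161 = $2,136.3275472
Ferndale County: $255,691.152 × 0.0038 = $971.6263776
City of Vance City: $255,691.152 × 0.01032 = $2,638.73268864
Thornbury Township: $255,691.152 × 0.0014 = $357.9676128
Transit Authority: $255,691.152 × 0.00308 = $787.52874816
Total = $6,892.1829744

$6,892.18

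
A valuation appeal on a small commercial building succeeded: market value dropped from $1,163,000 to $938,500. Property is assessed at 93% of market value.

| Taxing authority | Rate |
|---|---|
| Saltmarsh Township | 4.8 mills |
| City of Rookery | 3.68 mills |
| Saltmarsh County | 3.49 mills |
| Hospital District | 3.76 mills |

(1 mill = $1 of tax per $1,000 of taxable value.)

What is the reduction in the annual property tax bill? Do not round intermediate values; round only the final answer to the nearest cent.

$3,284.19

Old assessed value = $1,163,000 × 0.93 = $1,081,590
New assessed value = $938,500 × 0.93 = $872,805
Combined rate = 0.0048 + 0.00368 + 0.00349 + 0.00376 = 0.01573
Old tax = $1,081,590 × 0.01573 = $17,013.4107
New tax = $872,805 × 0.01573 = $13,729.22265
Reduction = $17,013.4107 − $13,729.22265 = $3,284.18805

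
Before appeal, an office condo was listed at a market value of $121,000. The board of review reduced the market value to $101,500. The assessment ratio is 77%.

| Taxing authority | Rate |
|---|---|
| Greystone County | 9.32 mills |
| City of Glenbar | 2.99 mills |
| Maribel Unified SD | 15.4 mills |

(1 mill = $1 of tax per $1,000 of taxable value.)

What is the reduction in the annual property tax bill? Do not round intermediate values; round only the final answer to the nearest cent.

Old assessed value = $121,000 × 0.77 = $93,170
New assessed value = $101,500 × 0.77 = $78,155
Combined rate = 0.00932 + 0.00299 + 0.0154 = 0.02771
Old tax = $93,170 × 0.02771 = $2,581.7407
New tax = $78,155 × 0.02771 = $2,165.67505
Reduction = $2,581.7407 − $2,165.67505 = $416.06565

$416.07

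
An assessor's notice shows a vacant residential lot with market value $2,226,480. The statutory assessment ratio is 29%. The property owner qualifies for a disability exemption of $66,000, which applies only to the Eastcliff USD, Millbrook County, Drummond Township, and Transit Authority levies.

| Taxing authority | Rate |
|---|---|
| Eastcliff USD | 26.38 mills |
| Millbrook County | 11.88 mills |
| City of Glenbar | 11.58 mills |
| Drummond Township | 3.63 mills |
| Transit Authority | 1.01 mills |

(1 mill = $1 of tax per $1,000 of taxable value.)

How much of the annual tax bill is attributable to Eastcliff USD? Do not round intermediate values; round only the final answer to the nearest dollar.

Assessed value = $2,226,480 × 0.29 = $645,679.2
Eastcliff USD taxable value = $645,679.2 − $66,000 = $579,679.2
Eastcliff USD levy = $579,679.2 × 0.02638 = $15,291.937296

$15,292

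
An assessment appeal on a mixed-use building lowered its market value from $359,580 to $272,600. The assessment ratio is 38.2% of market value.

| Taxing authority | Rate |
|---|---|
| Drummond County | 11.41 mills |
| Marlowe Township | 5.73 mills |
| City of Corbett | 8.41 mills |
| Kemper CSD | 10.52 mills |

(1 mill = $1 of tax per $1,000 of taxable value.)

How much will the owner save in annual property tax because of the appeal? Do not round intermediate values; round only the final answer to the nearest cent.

Old assessed value = $359,580 × 0.382 = $137,359.56
New assessed value = $272,600 × 0.382 = $104,133.2
Combined rate = 0.01141 + 0.00573 + 0.00841 + 0.01052 = 0.03607
Old tax = $137,359.56 × 0.03607 = $4,954.5593292
New tax = $104,133.2 × 0.03607 = $3,756.084524
Reduction = $4,954.5593292 − $3,756.084524 = $1,198.4748052

$1,198.47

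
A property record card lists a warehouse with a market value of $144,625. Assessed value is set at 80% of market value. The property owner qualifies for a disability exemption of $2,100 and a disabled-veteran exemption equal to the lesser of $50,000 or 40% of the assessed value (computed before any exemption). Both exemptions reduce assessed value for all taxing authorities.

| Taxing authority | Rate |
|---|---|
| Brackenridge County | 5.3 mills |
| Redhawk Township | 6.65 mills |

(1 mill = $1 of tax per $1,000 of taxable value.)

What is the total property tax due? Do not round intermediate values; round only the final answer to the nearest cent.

Assessed value = $144,625 × 0.8 = $115,700
Disabled-veteran exemption = min($50,000, 40% × $115,700) = min($50,000, $46,280) = $46,280 (percentage binds)
Taxable value = $115,700 − $2,100 − $46,280 = $67,320
Brackenridge County: $67,320 × 0.0053 = $356.796
Redhawk Township: $67,320 × 0.00665 = $447.678
Total = $804.474

$804.47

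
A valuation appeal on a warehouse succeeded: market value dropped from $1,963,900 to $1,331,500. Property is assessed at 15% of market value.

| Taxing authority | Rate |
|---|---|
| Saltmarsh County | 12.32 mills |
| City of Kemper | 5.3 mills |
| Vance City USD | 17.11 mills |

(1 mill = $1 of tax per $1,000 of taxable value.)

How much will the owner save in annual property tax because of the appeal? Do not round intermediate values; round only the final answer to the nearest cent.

Old assessed value = $1,963,900 × 0.15 = $294,585
New assessed value = $1,331,500 × 0.15 = $199,725
Combined rate = 0.01232 + 0.0053 + 0.01711 = 0.03473
Old tax = $294,585 × 0.03473 = $10,230.93705
New tax = $199,725 × 0.03473 = $6,936.44925
Reduction = $10,230.93705 − $6,936.44925 = $3,294.4878

$3,294.49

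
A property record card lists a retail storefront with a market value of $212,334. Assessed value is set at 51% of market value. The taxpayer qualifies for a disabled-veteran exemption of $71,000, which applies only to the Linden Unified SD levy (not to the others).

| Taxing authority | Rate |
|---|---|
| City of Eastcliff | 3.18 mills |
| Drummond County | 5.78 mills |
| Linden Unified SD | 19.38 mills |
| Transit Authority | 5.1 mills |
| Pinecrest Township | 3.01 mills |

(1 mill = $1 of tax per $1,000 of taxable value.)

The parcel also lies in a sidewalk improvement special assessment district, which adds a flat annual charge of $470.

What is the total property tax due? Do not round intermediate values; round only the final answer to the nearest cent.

Assessed value = $212,334 × 0.51 = $108,290.34
City of Eastcliff: $108,290.34 × 0.00318 = $344.3632812
Drummond County: $108,290.34 × 0.00578 = $625.9181652
Linden Unified SD: ($108,290.34 − $71,000) × 0.01938 = $37,290.34 × 0.01938 = $722.6867892
Transit Authority: $108,290.34 × 0.0051 = $552.280734
Pinecrest Township: $108,290.34 × 0.00301 = $325.9539234
Levies subtotal = $2,571.202893
Total = $2,571.202893 + $470 = $3,041.202893

$3,041.20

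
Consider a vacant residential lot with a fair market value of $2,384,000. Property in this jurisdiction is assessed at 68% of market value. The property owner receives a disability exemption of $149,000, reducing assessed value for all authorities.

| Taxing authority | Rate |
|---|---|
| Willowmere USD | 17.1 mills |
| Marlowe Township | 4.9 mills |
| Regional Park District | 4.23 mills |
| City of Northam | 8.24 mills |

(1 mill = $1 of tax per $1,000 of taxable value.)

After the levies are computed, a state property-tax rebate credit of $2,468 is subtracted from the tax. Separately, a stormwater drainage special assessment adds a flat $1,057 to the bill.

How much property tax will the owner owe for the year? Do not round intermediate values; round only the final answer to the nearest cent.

Assessed value = $2,384,000 × 0.68 = $1,621,120
Taxable value = $1,621,120 − $149,000 = $1,472,120
Willowmere USD: $1,472,120 × 0.0171 = $25,173.252
Marlowe Township: $1,472,120 × 0.0049 = $7,213.388
Regional Park District: $1,472,120 × 0.00423 = $6,227.0676
City of Northam: $1,472,120 × 0.00824 = $12,130.2688
Levies subtotal = $50,743.9764
After credit = $50,743.9764 − $2,468 = $48,275.9764
Total = $48,275.9764 + $1,057 = $49,332.9764

$49,332.98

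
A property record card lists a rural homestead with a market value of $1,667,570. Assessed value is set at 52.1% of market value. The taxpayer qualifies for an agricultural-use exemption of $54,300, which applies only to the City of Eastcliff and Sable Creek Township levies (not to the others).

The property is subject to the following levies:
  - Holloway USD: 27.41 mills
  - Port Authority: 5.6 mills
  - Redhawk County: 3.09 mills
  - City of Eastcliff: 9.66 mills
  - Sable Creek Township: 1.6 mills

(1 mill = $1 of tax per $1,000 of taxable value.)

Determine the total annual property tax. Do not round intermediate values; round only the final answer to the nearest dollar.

Assessed value = $1,667,570 × 0.521 = $868,803.97
Holloway USD: $868,803.97 × 0.02741 = $23,813.9168177
Port Authority: $868,803.97 × 0.0056 = $4,865.302232
Redhawk County: $868,803.97 × 0.00309 = $2,684.6042673
City of Eastcliff: ($868,803.97 − $54,300) × 0.00966 = $814,503.97 × 0.00966 = $7,868.1083502
Sable Creek Township: ($868,803.97 − $54,300) × 0.0016 = $814,503.97 × 0.0016 = $1,303.206352
Total = $40,535.1380192

$40,535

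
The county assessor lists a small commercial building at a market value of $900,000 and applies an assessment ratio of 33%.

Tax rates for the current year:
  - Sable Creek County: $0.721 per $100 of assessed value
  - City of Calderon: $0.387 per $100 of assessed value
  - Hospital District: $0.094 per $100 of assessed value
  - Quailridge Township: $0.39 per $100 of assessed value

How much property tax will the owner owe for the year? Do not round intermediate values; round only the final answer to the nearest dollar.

$4,728

Assessed value = $900,000 × 0.33 = $297,000
Sable Creek County: $297,000 × 0.00721 = $2,141.37
City of Calderon: $297,000 × 0.00387 = $1,149.39
Hospital District: $297,000 × 0.00094 = $279.18
Quailridge Township: $297,000 × 0.0039 = $1,158.3
Total = $2,141.37 + $1,149.39 + $279.18 + $1,158.3 = $4,728.24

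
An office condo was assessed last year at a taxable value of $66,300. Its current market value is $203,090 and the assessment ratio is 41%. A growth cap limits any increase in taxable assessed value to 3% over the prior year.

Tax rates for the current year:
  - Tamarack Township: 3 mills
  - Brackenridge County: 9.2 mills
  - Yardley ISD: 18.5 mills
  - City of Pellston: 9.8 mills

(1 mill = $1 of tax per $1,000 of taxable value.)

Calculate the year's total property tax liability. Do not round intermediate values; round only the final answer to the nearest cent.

Uncapped assessed value = $203,090 × 0.41 = $83,266.9
Cap limit = $66,300 × 1.03 = $68,289
Taxable assessed value = min($83,266.9, $68,289) = $68,289 (cap binds)
Tamarack Township: $68,289 × 0.003 = $204.867
Brackenridge County: $68,289 × 0.0092 = $628.2588
Yardley ISD: $68,289 × 0.0185 = $1,263.3465
City of Pellston: $68,289 × 0.0098 = $669.2322
Total = $2,765.7045

$2,765.70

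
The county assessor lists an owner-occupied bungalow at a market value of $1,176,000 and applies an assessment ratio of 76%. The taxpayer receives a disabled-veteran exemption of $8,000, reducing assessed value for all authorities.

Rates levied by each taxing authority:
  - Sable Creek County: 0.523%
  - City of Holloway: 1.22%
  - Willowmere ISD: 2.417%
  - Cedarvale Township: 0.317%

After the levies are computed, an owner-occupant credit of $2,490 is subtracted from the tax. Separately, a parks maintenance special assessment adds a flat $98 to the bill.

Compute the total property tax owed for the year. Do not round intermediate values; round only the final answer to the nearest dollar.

Assessed value = $1,176,000 × 0.76 = $893,760
Taxable value = $893,760 − $8,000 = $885,760
Sable Creek County: $885,760 × 0.00523 = $4,632.5248
City of Holloway: $885,760 × 0.0122 = $10,806.272
Willowmere ISD: $885,760 × 0.02417 = $21,408.8192
Cedarvale Township: $885,760 × 0.00317 = $2,807.8592
Levies subtotal = $39,655.4752
After credit = $39,655.4752 − $2,490 = $37,165.4752
Total = $37,165.4752 + $98 = $37,263.4752

$37,263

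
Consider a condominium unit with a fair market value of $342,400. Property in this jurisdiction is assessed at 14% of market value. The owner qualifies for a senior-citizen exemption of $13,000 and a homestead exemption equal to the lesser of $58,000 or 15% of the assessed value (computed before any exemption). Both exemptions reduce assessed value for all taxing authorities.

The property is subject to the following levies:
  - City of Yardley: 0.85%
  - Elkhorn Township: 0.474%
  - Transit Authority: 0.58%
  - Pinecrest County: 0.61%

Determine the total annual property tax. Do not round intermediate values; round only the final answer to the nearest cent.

$697.52

Assessed value = $342,400 × 0.14 = $47,936
Homestead exemption = min($58,000, 15% × $47,936) = min($58,000, $7,190.4) = $7,190.4 (percentage binds)
Taxable value = $47,936 − $13,000 − $7,190.4 = $27,745.6
City of Yardley: $27,745.6 × 0.0085 = $235.8376
Elkhorn Township: $27,745.6 × 0.00474 = $131.514144
Transit Authority: $27,745.6 × 0.0058 = $160.92448
Pinecrest County: $27,745.6 × 0.0061 = $169.24816
Total = $697.524384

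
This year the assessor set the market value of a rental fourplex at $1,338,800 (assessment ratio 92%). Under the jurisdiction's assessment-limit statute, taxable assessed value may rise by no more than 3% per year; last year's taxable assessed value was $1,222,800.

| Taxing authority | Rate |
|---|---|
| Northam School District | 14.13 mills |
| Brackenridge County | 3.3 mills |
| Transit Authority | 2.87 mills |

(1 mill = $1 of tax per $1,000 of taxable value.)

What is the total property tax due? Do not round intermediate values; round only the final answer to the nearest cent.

$25,003.43

Uncapped assessed value = $1,338,800 × 0.92 = $1,231,696
Cap limit = $1,222,800 × 1.03 = $1,259,484
Taxable assessed value = min($1,231,696, $1,259,484) = $1,231,696 (cap does not bind)
Northam School District: $1,231,696 × 0.01413 = $17,403.86448
Brackenridge County: $1,231,696 × 0.0033 = $4,064.5968
Transit Authority: $1,231,696 × 0.00287 = $3,534.96752
Total = $25,003.4288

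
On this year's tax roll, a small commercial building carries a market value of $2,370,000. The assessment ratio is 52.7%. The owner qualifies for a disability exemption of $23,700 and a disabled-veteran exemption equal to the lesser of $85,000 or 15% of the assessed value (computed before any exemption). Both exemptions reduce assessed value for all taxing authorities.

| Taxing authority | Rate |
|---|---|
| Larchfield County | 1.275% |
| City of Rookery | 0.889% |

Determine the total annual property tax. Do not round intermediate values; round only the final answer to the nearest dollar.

Assessed value = $2,370,000 × 0.527 = $1,248,990
Disabled-veteran exemption = min($85,000, 15% × $1,248,990) = min($85,000, $187,348.5) = $85,000 (dollar cap binds)
Taxable value = $1,248,990 − $23,700 − $85,000 = $1,140,290
Larchfield County: $1,140,290 × 0.01275 = $14,538.6975
City of Rookery: $1,140,290 × 0.00889 = $10,137.1781
Total = $24,675.8756

$24,676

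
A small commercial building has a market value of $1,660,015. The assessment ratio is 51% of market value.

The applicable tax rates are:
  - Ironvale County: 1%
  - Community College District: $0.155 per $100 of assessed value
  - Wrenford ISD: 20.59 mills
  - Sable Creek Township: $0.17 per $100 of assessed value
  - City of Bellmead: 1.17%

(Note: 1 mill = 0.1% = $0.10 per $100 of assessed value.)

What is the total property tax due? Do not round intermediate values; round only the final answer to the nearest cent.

Assessed value = $1,660,015 × 0.51 = $846,607.65
Ironvale County: $846,607.65 × 0.01 = $8,466.0765
Community College District: $846,607.65 × 0.00155 = $1,312.2418575
Wrenford ISD: $846,607.65 × 0.02059 = $17,431.6515135
Sable Creek Township: $846,607.65 × 0.0017 = $1,439.233005
City of Bellmead: $846,607.65 × 0.0117 = $9,905.309505
Total = $38,554.512381

$38,554.51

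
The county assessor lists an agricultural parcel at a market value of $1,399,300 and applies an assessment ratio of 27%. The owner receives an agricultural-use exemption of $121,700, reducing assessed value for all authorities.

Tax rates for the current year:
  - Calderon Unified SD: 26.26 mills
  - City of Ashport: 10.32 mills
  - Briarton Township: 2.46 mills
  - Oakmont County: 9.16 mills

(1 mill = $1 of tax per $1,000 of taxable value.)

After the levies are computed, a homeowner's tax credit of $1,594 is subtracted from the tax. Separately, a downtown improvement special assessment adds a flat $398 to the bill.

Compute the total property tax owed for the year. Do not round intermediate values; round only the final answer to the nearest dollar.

Assessed value = $1,399,300 × 0.27 = $377,811
Taxable value = $377,811 − $121,700 = $256,111
Calderon Unified SD: $256,111 × 0.02626 = $6,725.47486
City of Ashport: $256,111 × 0.01032 = $2,643.06552
Briarton Township: $256,111 × 0.00246 = $630.03306
Oakmont County: $256,111 × 0.00916 = $2,345.97676
Levies subtotal = $12,344.5502
After credit = $12,344.5502 − $1,594 = $10,750.5502
Total = $10,750.5502 + $398 = $11,148.5502

$11,149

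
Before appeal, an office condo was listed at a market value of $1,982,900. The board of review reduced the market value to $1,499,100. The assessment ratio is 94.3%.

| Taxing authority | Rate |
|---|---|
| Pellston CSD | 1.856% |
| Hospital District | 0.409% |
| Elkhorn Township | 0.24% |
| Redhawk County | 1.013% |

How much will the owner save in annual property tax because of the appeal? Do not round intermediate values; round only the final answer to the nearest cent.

$16,049.94

Old assessed value = $1,982,900 × 0.943 = $1,869,874.7
New assessed value = $1,499,100 × 0.943 = $1,413,651.3
Combined rate = 0.01856 + 0.00409 + 0.0024 + 0.01013 = 0.03518
Old tax = $1,869,874.7 × 0.03518 = $65,782.191946
New tax = $1,413,651.3 × 0.03518 = $49,732.252734
Reduction = $65,782.191946 − $49,732.252734 = $16,049.939212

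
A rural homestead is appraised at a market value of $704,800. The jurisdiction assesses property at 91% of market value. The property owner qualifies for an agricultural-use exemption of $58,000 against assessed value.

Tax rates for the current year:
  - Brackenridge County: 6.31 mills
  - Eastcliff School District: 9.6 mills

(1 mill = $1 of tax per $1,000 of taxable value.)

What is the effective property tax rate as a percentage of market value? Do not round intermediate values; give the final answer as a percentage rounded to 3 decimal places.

Assessed value = $704,800 × 0.91 = $641,368
Taxable value = $641,368 − $58,000 = $583,368
Brackenridge County: $583,368 × 0.00631 = $3,681.05208
Eastcliff School District: $583,368 × 0.0096 = $5,600.3328
Total tax = $9,281.38488
Effective rate = $9,281.38488 ÷ $704,800 = 1.317% of market value

1.317%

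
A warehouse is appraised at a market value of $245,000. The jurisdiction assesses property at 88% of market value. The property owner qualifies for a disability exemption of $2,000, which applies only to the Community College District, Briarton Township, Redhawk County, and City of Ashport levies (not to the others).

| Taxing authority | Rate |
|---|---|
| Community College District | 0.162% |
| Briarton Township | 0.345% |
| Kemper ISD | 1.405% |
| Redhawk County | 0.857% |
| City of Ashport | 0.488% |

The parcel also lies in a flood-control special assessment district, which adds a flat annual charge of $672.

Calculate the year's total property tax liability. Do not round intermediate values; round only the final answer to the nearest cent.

Assessed value = $245,000 × 0.88 = $215,600
Community College District: ($215,600 − $2,000) × 0.00162 = $213,600 × 0.00162 = $346.032
Briarton Township: ($215,600 − $2,000) × 0.00345 = $213,600 × 0.00345 = $736.92
Kemper ISD: $215,600 × 0.01405 = $3,029.18
Redhawk County: ($215,600 − $2,000) × 0.00857 = $213,600 × 0.00857 = $1,830.552
City of Ashport: ($215,600 − $2,000) × 0.00488 = $213,600 × 0.00488 = $1,042.368
Levies subtotal = $6,985.052
Total = $6,985.052 + $672 = $7,657.052

$7,657.05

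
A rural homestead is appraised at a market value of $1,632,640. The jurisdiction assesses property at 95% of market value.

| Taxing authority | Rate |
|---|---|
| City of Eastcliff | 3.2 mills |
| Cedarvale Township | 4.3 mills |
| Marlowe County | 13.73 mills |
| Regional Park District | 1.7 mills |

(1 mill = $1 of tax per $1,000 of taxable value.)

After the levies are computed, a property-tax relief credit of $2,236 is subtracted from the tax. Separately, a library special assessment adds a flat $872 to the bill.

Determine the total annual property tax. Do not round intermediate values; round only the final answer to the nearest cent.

$34,200.61

Assessed value = $1,632,640 × 0.95 = $1,551,008
City of Eastcliff: $1,551,008 × 0.0032 = $4,963.2256
Cedarvale Township: $1,551,008 × 0.0043 = $6,669.3344
Marlowe County: $1,551,008 × 0.01373 = $21,295.33984
Regional Park District: $1,551,008 × 0.0017 = $2,636.7136
Levies subtotal = $35,564.61344
After credit = $35,564.61344 − $2,236 = $33,328.61344
Total = $33,328.61344 + $872 = $34,200.61344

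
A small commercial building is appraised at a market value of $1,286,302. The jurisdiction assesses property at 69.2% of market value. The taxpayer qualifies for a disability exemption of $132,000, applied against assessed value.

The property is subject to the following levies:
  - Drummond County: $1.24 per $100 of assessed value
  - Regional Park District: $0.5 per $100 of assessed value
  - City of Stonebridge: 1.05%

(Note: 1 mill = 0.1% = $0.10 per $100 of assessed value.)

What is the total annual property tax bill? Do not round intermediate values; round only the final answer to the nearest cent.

$21,151.58

Assessed value = $1,286,302 × 0.692 = $890,120.984
Taxable value = $890,120.984 − $132,000 = $758,120.984
Drummond County: $758,120.984 × 0.0124 = $9,400.7002016
Regional Park District: $758,120.984 × 0.005 = $3,790.60492
City of Stonebridge: $758,120.984 × 0.0105 = $7,960.270332
Total = $21,151.5754536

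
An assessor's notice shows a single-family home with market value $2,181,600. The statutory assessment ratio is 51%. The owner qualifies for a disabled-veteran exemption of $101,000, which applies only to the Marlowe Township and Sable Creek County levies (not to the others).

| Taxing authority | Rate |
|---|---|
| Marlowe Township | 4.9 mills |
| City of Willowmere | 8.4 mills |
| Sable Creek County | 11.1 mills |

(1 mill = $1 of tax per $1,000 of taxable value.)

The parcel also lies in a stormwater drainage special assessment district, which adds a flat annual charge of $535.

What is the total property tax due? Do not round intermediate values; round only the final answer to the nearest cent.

Assessed value = $2,181,600 × 0.51 = $1,112,616
Marlowe Township: ($1,112,616 − $101,000) × 0.0049 = $1,011,616 × 0.0049 = $4,956.9184
City of Willowmere: $1,112,616 × 0.0084 = $9,345.9744
Sable Creek County: ($1,112,616 − $101,000) × 0.0111 = $1,011,616 × 0.0111 = $11,228.9376
Levies subtotal = $25,531.8304
Total = $25,531.8304 + $535 = $26,066.8304

$26,066.83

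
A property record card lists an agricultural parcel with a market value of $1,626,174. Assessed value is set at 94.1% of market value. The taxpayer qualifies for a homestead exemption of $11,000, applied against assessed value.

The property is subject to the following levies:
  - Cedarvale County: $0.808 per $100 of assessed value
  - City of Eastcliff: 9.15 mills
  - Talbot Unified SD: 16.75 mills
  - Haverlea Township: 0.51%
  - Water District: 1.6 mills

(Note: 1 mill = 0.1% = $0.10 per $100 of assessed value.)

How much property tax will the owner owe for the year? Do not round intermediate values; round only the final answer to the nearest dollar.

$61,802

Assessed value = $1,626,174 × 0.941 = $1,530,229.734
Taxable value = $1,530,229.734 − $11,000 = $1,519,229.734
Cedarvale County: $1,519,229.734 × 0.00808 = $12,275.37625072
City of Eastcliff: $1,519,229.734 × 0.00915 = $13,900.9520661
Talbot Unified SD: $1,519,229.734 × 0.01675 = $25,447.0980445
Haverlea Township: $1,519,229.734 × 0.0051 = $7,748.0716434
Water District: $1,519,229.734 × 0.0016 = $2,430.7675744
Total = $61,802.26557912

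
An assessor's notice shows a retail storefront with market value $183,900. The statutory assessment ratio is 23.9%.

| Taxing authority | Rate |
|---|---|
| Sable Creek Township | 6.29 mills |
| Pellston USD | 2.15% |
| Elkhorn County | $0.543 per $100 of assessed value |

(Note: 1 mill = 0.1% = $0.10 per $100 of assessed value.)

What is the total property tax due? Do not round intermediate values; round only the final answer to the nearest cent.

$1,460.09

Assessed value = $183,900 × 0.239 = $43,952.1
Sable Creek Township: $43,952.1 × 0.00629 = $276.458709
Pellston USD: $43,952.1 × 0.0215 = $944.97015
Elkhorn County: $43,952.1 × 0.00543 = $238.659903
Total = $1,460.088762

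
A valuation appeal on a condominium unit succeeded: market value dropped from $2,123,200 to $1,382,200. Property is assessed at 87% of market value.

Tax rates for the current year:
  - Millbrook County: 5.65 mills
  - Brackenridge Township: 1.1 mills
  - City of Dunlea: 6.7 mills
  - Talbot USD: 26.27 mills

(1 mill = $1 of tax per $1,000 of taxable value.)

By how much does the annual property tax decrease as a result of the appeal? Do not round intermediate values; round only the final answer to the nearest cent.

Old assessed value = $2,123,200 × 0.87 = $1,847,184
New assessed value = $1,382,200 × 0.87 = $1,202,514
Combined rate = 0.00565 + 0.0011 + 0.0067 + 0.02627 = 0.03972
Old tax = $1,847,184 × 0.03972 = $73,370.14848
New tax = $1,202,514 × 0.03972 = $47,763.85608
Reduction = $73,370.14848 − $47,763.85608 = $25,606.2924

$25,606.29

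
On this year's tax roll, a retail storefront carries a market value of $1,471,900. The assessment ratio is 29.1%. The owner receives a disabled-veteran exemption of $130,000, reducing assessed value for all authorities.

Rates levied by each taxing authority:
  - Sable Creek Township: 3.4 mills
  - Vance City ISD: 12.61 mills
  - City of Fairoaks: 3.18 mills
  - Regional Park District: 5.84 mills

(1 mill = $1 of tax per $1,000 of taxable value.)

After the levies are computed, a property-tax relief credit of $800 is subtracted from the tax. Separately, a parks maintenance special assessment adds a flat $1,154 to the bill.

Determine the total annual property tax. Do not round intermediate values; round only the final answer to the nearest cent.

Assessed value = $1,471,900 × 0.291 = $428,322.9
Taxable value = $428,322.9 − $130,000 = $298,322.9
Sable Creek Township: $298,322.9 × 0.0034 = $1,014.29786
Vance City ISD: $298,322.9 × 0.01261 = $3,761.851769
City of Fairoaks: $298,322.9 × 0.00318 = $948.666822
Regional Park District: $298,322.9 × 0.00584 = $1,742.205736
Levies subtotal = $7,467.022187
After credit = $7,467.022187 − $800 = $6,667.022187
Total = $6,667.022187 + $1,154 = $7,821.022187

$7,821.02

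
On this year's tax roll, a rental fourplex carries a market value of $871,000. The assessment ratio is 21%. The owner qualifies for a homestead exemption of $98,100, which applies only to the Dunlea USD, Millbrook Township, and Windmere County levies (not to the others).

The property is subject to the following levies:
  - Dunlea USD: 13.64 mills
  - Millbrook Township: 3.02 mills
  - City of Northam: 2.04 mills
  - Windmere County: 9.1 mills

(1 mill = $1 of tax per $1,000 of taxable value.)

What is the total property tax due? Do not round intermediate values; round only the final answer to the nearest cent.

$2,557.84

Assessed value = $871,000 × 0.21 = $182,910
Dunlea USD: ($182,910 − $98,100) × 0.01364 = $84,810 × 0.01364 = $1,156.8084
Millbrook Township: ($182,910 − $98,100) × 0.00302 = $84,810 × 0.00302 = $256.1262
City of Northam: $182,910 × 0.00204 = $373.1364
Windmere County: ($182,910 − $98,100) × 0.0091 = $84,810 × 0.0091 = $771.771
Total = $2,557.842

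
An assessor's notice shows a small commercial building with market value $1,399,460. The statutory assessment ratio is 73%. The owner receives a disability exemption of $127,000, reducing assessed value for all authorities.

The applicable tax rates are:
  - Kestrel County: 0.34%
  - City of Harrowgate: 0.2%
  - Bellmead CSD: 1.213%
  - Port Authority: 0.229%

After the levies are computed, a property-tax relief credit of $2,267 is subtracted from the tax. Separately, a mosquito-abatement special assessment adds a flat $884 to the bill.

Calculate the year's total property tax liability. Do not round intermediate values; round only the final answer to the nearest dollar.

Assessed value = $1,399,460 × 0.73 = $1,021,605.8
Taxable value = $1,021,605.8 − $127,000 = $894,605.8
Kestrel County: $894,605.8 × 0.0034 = $3,041.65972
City of Harrowgate: $894,605.8 × 0.002 = $1,789.2116
Bellmead CSD: $894,605.8 × 0.01213 = $10,851.568354
Port Authority: $894,605.8 × 0.00229 = $2,048.647282
Levies subtotal = $17,731.086956
After credit = $17,731.086956 − $2,267 = $15,464.086956
Total = $15,464.086956 + $884 = $16,348.086956

$16,348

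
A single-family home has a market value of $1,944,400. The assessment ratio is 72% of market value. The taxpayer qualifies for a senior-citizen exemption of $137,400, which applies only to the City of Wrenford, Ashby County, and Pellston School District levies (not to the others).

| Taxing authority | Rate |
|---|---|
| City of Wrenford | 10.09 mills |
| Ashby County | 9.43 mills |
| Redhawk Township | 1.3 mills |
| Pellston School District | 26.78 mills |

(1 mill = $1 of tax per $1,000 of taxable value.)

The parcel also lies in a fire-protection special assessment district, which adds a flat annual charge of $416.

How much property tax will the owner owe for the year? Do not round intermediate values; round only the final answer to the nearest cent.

$60,692.86

Assessed value = $1,944,400 × 0.72 = $1,399,968
City of Wrenford: ($1,399,968 − $137,400) × 0.01009 = $1,262,568 × 0.01009 = $12,739.31112
Ashby County: ($1,399,968 − $137,400) × 0.00943 = $1,262,568 × 0.00943 = $11,906.01624
Redhawk Township: $1,399,968 × 0.0013 = $1,819.9584
Pellston School District: ($1,399,968 − $137,400) × 0.02678 = $1,262,568 × 0.02678 = $33,811.57104
Levies subtotal = $60,276.8568
Total = $60,276.8568 + $416 = $60,692.8568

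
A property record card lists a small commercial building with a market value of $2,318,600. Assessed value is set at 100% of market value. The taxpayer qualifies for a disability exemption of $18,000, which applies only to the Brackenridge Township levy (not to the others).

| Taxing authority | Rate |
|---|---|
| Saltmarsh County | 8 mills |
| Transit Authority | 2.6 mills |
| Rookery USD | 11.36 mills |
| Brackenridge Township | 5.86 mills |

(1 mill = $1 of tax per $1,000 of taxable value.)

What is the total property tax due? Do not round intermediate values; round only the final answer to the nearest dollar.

Assessed value = $2,318,600 × 1 = $2,318,600
Saltmarsh County: $2,318,600 × 0.008 = $18,548.8
Transit Authority: $2,318,600 × 0.0026 = $6,028.36
Rookery USD: $2,318,600 × 0.01136 = $26,339.296
Brackenridge Township: ($2,318,600 − $18,000) × 0.00586 = $2,300,600 × 0.00586 = $13,481.516
Total = $64,397.972

$64,398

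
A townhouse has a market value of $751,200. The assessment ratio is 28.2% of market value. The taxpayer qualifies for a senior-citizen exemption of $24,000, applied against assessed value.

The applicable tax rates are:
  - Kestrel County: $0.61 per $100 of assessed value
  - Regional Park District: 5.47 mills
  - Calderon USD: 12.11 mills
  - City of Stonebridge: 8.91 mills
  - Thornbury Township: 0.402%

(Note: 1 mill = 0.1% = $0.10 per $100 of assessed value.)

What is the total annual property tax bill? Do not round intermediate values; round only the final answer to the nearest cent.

Assessed value = $751,200 × 0.282 = $211,838.4
Taxable value = $211,838.4 − $24,000 = $187,838.4
Kestrel County: $187,838.4 × 0.0061 = $1,145.81424
Regional Park District: $187,838.4 × 0.00547 = $1,027.476048
Calderon USD: $187,838.4 × 0.01211 = $2,274.723024
City of Stonebridge: $187,838.4 × 0.00891 = $1,673.640144
Thornbury Township: $187,838.4 × 0.00402 = $755.110368
Total = $6,876.763824

$6,876.76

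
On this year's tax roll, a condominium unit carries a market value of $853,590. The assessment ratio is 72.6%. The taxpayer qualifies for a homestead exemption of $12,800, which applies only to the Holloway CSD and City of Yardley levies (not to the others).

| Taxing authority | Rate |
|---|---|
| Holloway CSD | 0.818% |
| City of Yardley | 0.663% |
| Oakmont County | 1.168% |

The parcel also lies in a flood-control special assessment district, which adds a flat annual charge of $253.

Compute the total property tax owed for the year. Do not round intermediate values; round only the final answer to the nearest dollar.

$16,479

Assessed value = $853,590 × 0.726 = $619,706.34
Holloway CSD: ($619,706.34 − $12,800) × 0.00818 = $606,906.34 × 0.00818 = $4,964.4938612
City of Yardley: ($619,706.34 − $12,800) × 0.00663 = $606,906.34 × 0.00663 = $4,023.7890342
Oakmont County: $619,706.34 × 0.01168 = $7,238.1700512
Levies subtotal = $16,226.4529466
Total = $16,226.4529466 + $253 = $16,479.4529466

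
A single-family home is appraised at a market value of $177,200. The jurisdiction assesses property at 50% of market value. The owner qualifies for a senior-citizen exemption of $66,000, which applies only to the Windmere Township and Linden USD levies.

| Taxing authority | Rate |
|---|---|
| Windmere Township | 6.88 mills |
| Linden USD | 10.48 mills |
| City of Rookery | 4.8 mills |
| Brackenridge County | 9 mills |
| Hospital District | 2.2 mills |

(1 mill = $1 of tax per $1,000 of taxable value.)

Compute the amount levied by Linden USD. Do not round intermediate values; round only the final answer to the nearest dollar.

$237

Assessed value = $177,200 × 0.5 = $88,600
Linden USD taxable value = $88,600 − $66,000 = $22,600
Linden USD levy = $22,600 × 0.01048 = $236.848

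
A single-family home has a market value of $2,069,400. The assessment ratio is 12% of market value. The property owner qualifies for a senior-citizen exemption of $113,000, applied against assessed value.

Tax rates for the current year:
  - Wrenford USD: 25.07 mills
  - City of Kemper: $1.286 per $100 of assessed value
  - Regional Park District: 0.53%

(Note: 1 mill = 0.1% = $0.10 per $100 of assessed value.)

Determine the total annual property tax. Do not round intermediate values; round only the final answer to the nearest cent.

$5,850.23

Assessed value = $2,069,400 × 0.12 = $248,328
Taxable value = $248,328 − $113,000 = $135,328
Wrenford USD: $135,328 × 0.02507 = $3,392.67296
City of Kemper: $135,328 × 0.01286 = $1,740.31808
Regional Park District: $135,328 × 0.0053 = $717.2384
Total = $5,850.22944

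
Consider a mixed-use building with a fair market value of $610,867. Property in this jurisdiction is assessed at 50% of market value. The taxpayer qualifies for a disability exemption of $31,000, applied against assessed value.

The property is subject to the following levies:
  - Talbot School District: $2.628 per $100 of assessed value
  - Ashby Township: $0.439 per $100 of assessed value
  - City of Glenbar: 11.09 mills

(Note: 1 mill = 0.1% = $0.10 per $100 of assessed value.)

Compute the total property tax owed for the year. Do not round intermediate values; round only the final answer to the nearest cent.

Assessed value = $610,867 × 0.5 = $305,433.5
Taxable value = $305,433.5 − $31,000 = $274,433.5
Talbot School District: $274,433.5 × 0.02628 = $7,212.11238
Ashby Township: $274,433.5 × 0.00439 = $1,204.763065
City of Glenbar: $274,433.5 × 0.01109 = $3,043.467515
Total = $11,460.34296

$11,460.34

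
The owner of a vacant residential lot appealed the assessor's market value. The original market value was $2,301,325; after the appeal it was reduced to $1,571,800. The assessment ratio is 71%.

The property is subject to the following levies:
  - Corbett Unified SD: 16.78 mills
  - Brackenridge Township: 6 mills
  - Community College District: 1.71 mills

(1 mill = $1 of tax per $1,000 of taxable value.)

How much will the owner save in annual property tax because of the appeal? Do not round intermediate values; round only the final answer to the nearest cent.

$12,684.91

Old assessed value = $2,301,325 × 0.71 = $1,633,940.75
New assessed value = $1,571,800 × 0.71 = $1,115,978
Combined rate = 0.01678 + 0.006 + 0.00171 = 0.02449
Old tax = $1,633,940.75 × 0.02449 = $40,015.2089675
New tax = $1,115,978 × 0.02449 = $27,330.30122
Reduction = $40,015.2089675 − $27,330.30122 = $12,684.9077475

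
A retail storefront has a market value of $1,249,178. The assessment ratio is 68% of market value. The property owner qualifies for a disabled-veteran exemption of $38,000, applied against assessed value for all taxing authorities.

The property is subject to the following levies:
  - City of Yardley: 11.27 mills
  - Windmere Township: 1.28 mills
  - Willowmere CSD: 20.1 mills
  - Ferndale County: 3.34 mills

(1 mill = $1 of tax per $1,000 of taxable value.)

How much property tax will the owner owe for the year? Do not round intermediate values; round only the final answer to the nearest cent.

Assessed value = $1,249,178 × 0.68 = $849,441.04
Taxable value = $849,441.04 − $38,000 = $811,441.04
City of Yardley: $811,441.04 × 0.01127 = $9,144.9405208
Windmere Township: $811,441.04 × 0.00128 = $1,038.6445312
Willowmere CSD: $811,441.04 × 0.0201 = $16,309.964904
Ferndale County: $811,441.04 × 0.00334 = $2,710.2130736
Total = $9,144.9405208 + $1,038.6445312 + $16,309.964904 + $2,710.2130736 = $29,203.7630296

$29,203.76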